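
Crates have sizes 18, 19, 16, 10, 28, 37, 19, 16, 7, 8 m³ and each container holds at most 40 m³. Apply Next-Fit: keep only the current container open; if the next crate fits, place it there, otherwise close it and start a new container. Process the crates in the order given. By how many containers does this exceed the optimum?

1

Next-Fit: [18,19] [16,10] [28] [37] [19,16] [7,8] → 6 containers.
Total size 178 m³; any packing needs at least ⌈178/40⌉ = 5 containers.
An optimal packing achieves that bound: [37] [28,10] [19,19] [18,16] [16,8,7] → 5 containers.
Excess: 6 − 5 = 1.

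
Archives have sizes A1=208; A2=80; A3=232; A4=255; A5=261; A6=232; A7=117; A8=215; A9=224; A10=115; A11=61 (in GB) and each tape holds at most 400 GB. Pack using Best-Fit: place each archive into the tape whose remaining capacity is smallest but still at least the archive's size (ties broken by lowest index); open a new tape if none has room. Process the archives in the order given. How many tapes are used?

7

Put A1 (208 GB) in tape 1; 192 GB remain.
Put A2 (80 GB) in tape 1; 112 GB remain.
Put A3 (232 GB) in tape 2; 168 GB remain.
Put A4 (255 GB) in tape 3; 145 GB remain.
Put A5 (261 GB) in tape 4; 139 GB remain.
Put A6 (232 GB) in tape 5; 168 GB remain.
Put A7 (117 GB) in tape 4; 22 GB remain.
Put A8 (215 GB) in tape 6; 185 GB remain.
Put A9 (224 GB) in tape 7; 176 GB remain.
Put A10 (115 GB) in tape 3; 30 GB remain.
Put A11 (61 GB) in tape 1; 51 GB remain.
Final tapes: [208,80,61] [232] [255,115] [261,117] [232] [215] [224].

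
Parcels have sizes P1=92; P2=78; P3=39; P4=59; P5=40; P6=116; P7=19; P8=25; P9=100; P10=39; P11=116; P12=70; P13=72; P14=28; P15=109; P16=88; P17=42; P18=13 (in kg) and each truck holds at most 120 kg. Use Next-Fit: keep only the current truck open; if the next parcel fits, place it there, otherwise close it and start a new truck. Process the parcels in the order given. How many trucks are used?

truck 1: place P1 (92 kg), 28 kg left
truck 2: place P2 (78 kg), 42 kg left
truck 2: place P3 (39 kg), 3 kg left
truck 3: place P4 (59 kg), 61 kg left
truck 3: place P5 (40 kg), 21 kg left
truck 4: place P6 (116 kg), 4 kg left
truck 5: place P7 (19 kg), 101 kg left
truck 5: place P8 (25 kg), 76 kg left
truck 6: place P9 (100 kg), 20 kg left
truck 7: place P10 (39 kg), 81 kg left
truck 8: place P11 (116 kg), 4 kg left
truck 9: place P12 (70 kg), 50 kg left
truck 10: place P13 (72 kg), 48 kg left
truck 10: place P14 (28 kg), 20 kg left
truck 11: place P15 (109 kg), 11 kg left
truck 12: place P16 (88 kg), 32 kg left
truck 13: place P17 (42 kg), 78 kg left
truck 13: place P18 (13 kg), 65 kg left
Final trucks: [92] [78,39] [59,40] [116] [19,25] [100] [39] [116] [70] [72,28] [109] [88] [42,13].

13 trucks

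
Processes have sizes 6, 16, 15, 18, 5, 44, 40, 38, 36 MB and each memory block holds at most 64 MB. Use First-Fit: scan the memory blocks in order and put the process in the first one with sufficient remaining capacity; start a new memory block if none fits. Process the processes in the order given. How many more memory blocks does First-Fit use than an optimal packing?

1

First-Fit: [6,16,15,18,5] [44] [40] [38] [36] → 5 memory blocks.
Total size 218 MB; any packing needs at least ⌈218/64⌉ = 4 memory blocks.
An optimal packing achieves that bound: [44,18] [40,16,6] [38,15,5] [36] → 4 memory blocks.
Excess: 5 − 4 = 1.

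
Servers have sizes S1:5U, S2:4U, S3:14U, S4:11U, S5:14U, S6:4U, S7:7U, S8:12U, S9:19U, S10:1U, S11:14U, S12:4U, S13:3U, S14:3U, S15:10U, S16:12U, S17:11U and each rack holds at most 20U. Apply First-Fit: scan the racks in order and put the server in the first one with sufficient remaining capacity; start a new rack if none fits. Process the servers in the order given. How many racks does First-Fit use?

9

rack 1: place S1 (5U), 15U left
rack 1: place S2 (4U), 11U left
rack 2: place S3 (14U), 6U left
rack 1: place S4 (11U), 0U left
rack 3: place S5 (14U), 6U left
rack 2: place S6 (4U), 2U left
rack 4: place S7 (7U), 13U left
rack 4: place S8 (12U), 1U left
rack 5: place S9 (19U), 1U left
rack 2: place S10 (1U), 1U left
rack 6: place S11 (14U), 6U left
rack 3: place S12 (4U), 2U left
rack 6: place S13 (3U), 3U left
rack 6: place S14 (3U), 0U left
rack 7: place S15 (10U), 10U left
rack 8: place S16 (12U), 8U left
rack 9: place S17 (11U), 9U left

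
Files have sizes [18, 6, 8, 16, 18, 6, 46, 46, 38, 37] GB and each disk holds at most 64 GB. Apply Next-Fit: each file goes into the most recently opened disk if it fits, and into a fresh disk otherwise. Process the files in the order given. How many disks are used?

6

disk 1: place 18 GB, 46 GB left
disk 1: place 6 GB, 40 GB left
disk 1: place 8 GB, 32 GB left
disk 1: place 16 GB, 16 GB left
disk 2: place 18 GB, 46 GB left
disk 2: place 6 GB, 40 GB left
disk 3: place 46 GB, 18 GB left
disk 4: place 46 GB, 18 GB left
disk 5: place 38 GB, 26 GB left
disk 6: place 37 GB, 27 GB left
Final disks: [18,6,8,16] [18,6] [46] [46] [38] [37].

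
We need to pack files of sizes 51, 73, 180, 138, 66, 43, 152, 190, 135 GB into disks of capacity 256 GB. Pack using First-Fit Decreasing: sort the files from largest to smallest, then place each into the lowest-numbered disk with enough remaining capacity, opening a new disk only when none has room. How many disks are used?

5 disks

Sorted descending: 190, 180, 152, 138, 135, 73, 66, 51, 43.
Put 190 GB in disk 1; 66 GB remain.
Put 180 GB in disk 2; 76 GB remain.
Put 152 GB in disk 3; 104 GB remain.
Put 138 GB in disk 4; 118 GB remain.
Put 135 GB in disk 5; 121 GB remain.
Put 73 GB in disk 2; 3 GB remain.
Put 66 GB in disk 1; 0 GB remain.
Put 51 GB in disk 3; 53 GB remain.
Put 43 GB in disk 3; 10 GB remain.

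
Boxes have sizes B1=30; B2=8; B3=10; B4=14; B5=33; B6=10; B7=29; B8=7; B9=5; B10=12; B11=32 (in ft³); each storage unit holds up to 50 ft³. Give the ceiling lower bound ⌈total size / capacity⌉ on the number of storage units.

Total size = 30 + 8 + 10 + 14 + 33 + 10 + 29 + 7 + 5 + 12 + 32 = 190 ft³.
⌈190 / 50⌉ = 4.

4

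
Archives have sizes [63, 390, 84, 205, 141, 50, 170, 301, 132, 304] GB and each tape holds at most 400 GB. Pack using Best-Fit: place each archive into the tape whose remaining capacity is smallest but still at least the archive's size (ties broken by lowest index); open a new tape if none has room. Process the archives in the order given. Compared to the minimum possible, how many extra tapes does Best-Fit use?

1

Best-Fit: [63,84,205] [390] [141,50,170] [301] [132] [304] → 6 tapes.
Total size 1840 GB; any packing needs at least ⌈1840/400⌉ = 5 tapes.
An optimal packing achieves that bound: [390] [304,84] [301,63] [205,170] [141,132,50] → 5 tapes.
Excess: 6 − 5 = 1.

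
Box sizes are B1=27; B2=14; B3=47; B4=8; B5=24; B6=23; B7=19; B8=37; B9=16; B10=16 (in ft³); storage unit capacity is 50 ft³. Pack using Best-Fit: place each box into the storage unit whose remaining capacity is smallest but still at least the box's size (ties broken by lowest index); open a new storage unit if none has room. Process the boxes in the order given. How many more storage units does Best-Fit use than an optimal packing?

Best-Fit: [27,14,8] [47] [24,23] [19,16] [37] [16] → 6 storage units.
Total size 231 ft³; any packing needs at least ⌈231/50⌉ = 5 storage units.
An optimal packing achieves that bound: [47] [37,8] [27,23] [24,19] [16,16,14] → 5 storage units.
Excess: 6 − 5 = 1.

1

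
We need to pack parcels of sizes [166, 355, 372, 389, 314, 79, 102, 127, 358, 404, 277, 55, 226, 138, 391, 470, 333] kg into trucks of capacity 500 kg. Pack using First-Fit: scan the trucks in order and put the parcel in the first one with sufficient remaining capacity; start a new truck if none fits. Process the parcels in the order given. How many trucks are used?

11

Put 166 kg in truck 1; 334 kg remain.
Put 355 kg in truck 2; 145 kg remain.
Put 372 kg in truck 3; 128 kg remain.
Put 389 kg in truck 4; 111 kg remain.
Put 314 kg in truck 1; 20 kg remain.
Put 79 kg in truck 2; 66 kg remain.
Put 102 kg in truck 3; 26 kg remain.
Put 127 kg in truck 5; 373 kg remain.
Put 358 kg in truck 5; 15 kg remain.
Put 404 kg in truck 6; 96 kg remain.
Put 277 kg in truck 7; 223 kg remain.
Put 55 kg in truck 2; 11 kg remain.
Put 226 kg in truck 8; 274 kg remain.
Put 138 kg in truck 7; 85 kg remain.
Put 391 kg in truck 9; 109 kg remain.
Put 470 kg in truck 10; 30 kg remain.
Put 333 kg in truck 11; 167 kg remain.
Final trucks: [166,314] [355,79,55] [372,102] [389] [127,358] [404] [277,138] [226] [391] [470] [333].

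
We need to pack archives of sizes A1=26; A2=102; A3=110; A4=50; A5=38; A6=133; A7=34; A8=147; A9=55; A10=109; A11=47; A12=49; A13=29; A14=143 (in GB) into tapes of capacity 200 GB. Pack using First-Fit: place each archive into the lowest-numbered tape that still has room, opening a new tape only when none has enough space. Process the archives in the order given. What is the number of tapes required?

6 tapes

Put A1 (26 GB) in tape 1; 174 GB remain.
Put A2 (102 GB) in tape 1; 72 GB remain.
Put A3 (110 GB) in tape 2; 90 GB remain.
Put A4 (50 GB) in tape 1; 22 GB remain.
Put A5 (38 GB) in tape 2; 52 GB remain.
Put A6 (133 GB) in tape 3; 67 GB remain.
Put A7 (34 GB) in tape 2; 18 GB remain.
Put A8 (147 GB) in tape 4; 53 GB remain.
Put A9 (55 GB) in tape 3; 12 GB remain.
Put A10 (109 GB) in tape 5; 91 GB remain.
Put A11 (47 GB) in tape 4; 6 GB remain.
Put A12 (49 GB) in tape 5; 42 GB remain.
Put A13 (29 GB) in tape 5; 13 GB remain.
Put A14 (143 GB) in tape 6; 57 GB remain.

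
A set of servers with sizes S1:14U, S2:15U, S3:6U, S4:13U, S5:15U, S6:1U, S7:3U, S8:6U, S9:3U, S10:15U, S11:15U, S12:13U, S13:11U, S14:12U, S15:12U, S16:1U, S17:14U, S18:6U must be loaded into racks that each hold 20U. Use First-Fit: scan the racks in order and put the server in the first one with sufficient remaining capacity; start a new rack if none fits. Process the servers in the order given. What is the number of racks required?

11

Put S1 (14U) in rack 1; 6U remain.
Put S2 (15U) in rack 2; 5U remain.
Put S3 (6U) in rack 1; 0U remain.
Put S4 (13U) in rack 3; 7U remain.
Put S5 (15U) in rack 4; 5U remain.
Put S6 (1U) in rack 2; 4U remain.
Put S7 (3U) in rack 2; 1U remain.
Put S8 (6U) in rack 3; 1U remain.
Put S9 (3U) in rack 4; 2U remain.
Put S10 (15U) in rack 5; 5U remain.
Put S11 (15U) in rack 6; 5U remain.
Put S12 (13U) in rack 7; 7U remain.
Put S13 (11U) in rack 8; 9U remain.
Put S14 (12U) in rack 9; 8U remain.
Put S15 (12U) in rack 10; 8U remain.
Put S16 (1U) in rack 2; 0U remain.
Put S17 (14U) in rack 11; 6U remain.
Put S18 (6U) in rack 7; 1U remain.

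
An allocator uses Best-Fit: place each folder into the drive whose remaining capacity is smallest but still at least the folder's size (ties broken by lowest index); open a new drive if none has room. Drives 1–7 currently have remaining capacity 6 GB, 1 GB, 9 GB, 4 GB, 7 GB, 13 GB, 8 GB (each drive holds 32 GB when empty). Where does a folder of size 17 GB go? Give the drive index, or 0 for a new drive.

No drive has ≥ 17 GB free, so a new drive is opened.

0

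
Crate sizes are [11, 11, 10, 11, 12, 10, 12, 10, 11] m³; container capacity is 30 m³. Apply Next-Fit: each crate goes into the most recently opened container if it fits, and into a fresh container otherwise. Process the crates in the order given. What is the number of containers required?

5

11 m³ → container 1 (remaining 19 m³)
11 m³ → container 1 (remaining 8 m³)
10 m³ → container 2 (remaining 20 m³)
11 m³ → container 2 (remaining 9 m³)
12 m³ → container 3 (remaining 18 m³)
10 m³ → container 3 (remaining 8 m³)
12 m³ → container 4 (remaining 18 m³)
10 m³ → container 4 (remaining 8 m³)
11 m³ → container 5 (remaining 19 m³)
Final containers: [11,11] [10,11] [12,10] [12,10] [11].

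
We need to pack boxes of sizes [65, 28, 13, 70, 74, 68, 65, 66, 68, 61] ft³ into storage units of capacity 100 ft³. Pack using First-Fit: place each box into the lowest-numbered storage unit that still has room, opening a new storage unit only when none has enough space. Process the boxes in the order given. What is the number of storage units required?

8 storage units

Put 65 ft³ in storage unit 1; 35 ft³ remain.
Put 28 ft³ in storage unit 1; 7 ft³ remain.
Put 13 ft³ in storage unit 2; 87 ft³ remain.
Put 70 ft³ in storage unit 2; 17 ft³ remain.
Put 74 ft³ in storage unit 3; 26 ft³ remain.
Put 68 ft³ in storage unit 4; 32 ft³ remain.
Put 65 ft³ in storage unit 5; 35 ft³ remain.
Put 66 ft³ in storage unit 6; 34 ft³ remain.
Put 68 ft³ in storage unit 7; 32 ft³ remain.
Put 61 ft³ in storage unit 8; 39 ft³ remain.
Final storage units: [65,28] [13,70] [74] [68] [65] [66] [68] [61].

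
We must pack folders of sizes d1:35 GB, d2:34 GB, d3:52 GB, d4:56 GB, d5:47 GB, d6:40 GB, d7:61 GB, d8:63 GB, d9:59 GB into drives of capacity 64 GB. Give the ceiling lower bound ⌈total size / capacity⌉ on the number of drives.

Total size = 35 + 34 + 52 + 56 + 47 + 40 + 61 + 63 + 59 = 447 GB.
⌈447 / 64⌉ = 7.

7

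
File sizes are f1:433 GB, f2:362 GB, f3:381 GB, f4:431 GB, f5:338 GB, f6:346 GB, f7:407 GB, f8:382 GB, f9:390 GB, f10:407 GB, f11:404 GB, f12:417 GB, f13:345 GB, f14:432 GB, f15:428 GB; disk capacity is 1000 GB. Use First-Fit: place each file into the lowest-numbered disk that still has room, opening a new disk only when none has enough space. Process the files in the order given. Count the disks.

8

disk 1: place f1 (433 GB), 567 GB left
disk 1: place f2 (362 GB), 205 GB left
disk 2: place f3 (381 GB), 619 GB left
disk 2: place f4 (431 GB), 188 GB left
disk 3: place f5 (338 GB), 662 GB left
disk 3: place f6 (346 GB), 316 GB left
disk 4: place f7 (407 GB), 593 GB left
disk 4: place f8 (382 GB), 211 GB left
disk 5: place f9 (390 GB), 610 GB left
disk 5: place f10 (407 GB), 203 GB left
disk 6: place f11 (404 GB), 596 GB left
disk 6: place f12 (417 GB), 179 GB left
disk 7: place f13 (345 GB), 655 GB left
disk 7: place f14 (432 GB), 223 GB left
disk 8: place f15 (428 GB), 572 GB left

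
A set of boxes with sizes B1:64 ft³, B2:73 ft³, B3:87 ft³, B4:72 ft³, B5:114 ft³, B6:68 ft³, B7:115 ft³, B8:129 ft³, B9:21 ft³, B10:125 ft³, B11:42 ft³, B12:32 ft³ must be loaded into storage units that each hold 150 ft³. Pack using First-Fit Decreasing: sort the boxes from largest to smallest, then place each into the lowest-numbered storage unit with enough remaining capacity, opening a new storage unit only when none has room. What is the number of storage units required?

Sorted descending: 129, 125, 115, 114, 87, 73, 72, 68, 64, 42, 32, 21.
storage unit 1: place 129 ft³, 21 ft³ left
storage unit 2: place 125 ft³, 25 ft³ left
storage unit 3: place 115 ft³, 35 ft³ left
storage unit 4: place 114 ft³, 36 ft³ left
storage unit 5: place 87 ft³, 63 ft³ left
storage unit 6: place 73 ft³, 77 ft³ left
storage unit 6: place 72 ft³, 5 ft³ left
storage unit 7: place 68 ft³, 82 ft³ left
storage unit 7: place 64 ft³, 18 ft³ left
storage unit 5: place 42 ft³, 21 ft³ left
storage unit 3: place 32 ft³, 3 ft³ left
storage unit 1: place 21 ft³, 0 ft³ left

7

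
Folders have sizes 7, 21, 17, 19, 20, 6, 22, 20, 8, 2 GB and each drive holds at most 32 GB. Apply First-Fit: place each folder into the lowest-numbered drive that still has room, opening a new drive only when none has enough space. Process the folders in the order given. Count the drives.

6 drives

Put 7 GB in drive 1; 25 GB remain.
Put 21 GB in drive 1; 4 GB remain.
Put 17 GB in drive 2; 15 GB remain.
Put 19 GB in drive 3; 13 GB remain.
Put 20 GB in drive 4; 12 GB remain.
Put 6 GB in drive 2; 9 GB remain.
Put 22 GB in drive 5; 10 GB remain.
Put 20 GB in drive 6; 12 GB remain.
Put 8 GB in drive 2; 1 GB remain.
Put 2 GB in drive 1; 2 GB remain.
Final drives: [7,21,2] [17,6,8] [19] [20] [22] [20].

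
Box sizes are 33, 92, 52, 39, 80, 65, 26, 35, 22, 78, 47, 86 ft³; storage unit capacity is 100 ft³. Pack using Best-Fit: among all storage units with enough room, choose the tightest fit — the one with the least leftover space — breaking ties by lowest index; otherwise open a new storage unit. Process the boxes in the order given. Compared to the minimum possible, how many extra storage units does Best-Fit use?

1

Best-Fit: [33,52] [92] [39,35,22] [80] [65,26] [78] [47] [86] → 8 storage units.
Total size 655 ft³; any packing needs at least ⌈655/100⌉ = 7 storage units.
An optimal packing achieves that bound: [92] [86] [80] [78,22] [65,35] [52,47] [39,33,26] → 7 storage units.
Excess: 8 − 7 = 1.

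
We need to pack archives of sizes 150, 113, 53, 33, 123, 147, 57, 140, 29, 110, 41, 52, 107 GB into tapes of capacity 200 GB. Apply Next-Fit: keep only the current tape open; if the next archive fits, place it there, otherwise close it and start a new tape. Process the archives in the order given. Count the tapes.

7

tape 1: place 150 GB, 50 GB left
tape 2: place 113 GB, 87 GB left
tape 2: place 53 GB, 34 GB left
tape 2: place 33 GB, 1 GB left
tape 3: place 123 GB, 77 GB left
tape 4: place 147 GB, 53 GB left
tape 5: place 57 GB, 143 GB left
tape 5: place 140 GB, 3 GB left
tape 6: place 29 GB, 171 GB left
tape 6: place 110 GB, 61 GB left
tape 6: place 41 GB, 20 GB left
tape 7: place 52 GB, 148 GB left
tape 7: place 107 GB, 41 GB left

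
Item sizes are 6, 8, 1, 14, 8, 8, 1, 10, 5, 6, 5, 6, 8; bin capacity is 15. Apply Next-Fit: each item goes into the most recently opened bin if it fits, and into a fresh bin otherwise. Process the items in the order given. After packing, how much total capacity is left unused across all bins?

19

6 → bin 1 (remaining 9)
8 → bin 1 (remaining 1)
1 → bin 1 (remaining 0)
14 → bin 2 (remaining 1)
8 → bin 3 (remaining 7)
8 → bin 4 (remaining 7)
1 → bin 4 (remaining 6)
10 → bin 5 (remaining 5)
5 → bin 5 (remaining 0)
6 → bin 6 (remaining 9)
5 → bin 6 (remaining 4)
6 → bin 7 (remaining 9)
8 → bin 7 (remaining 1)
7 bins × 15 = 105; used 86; unused 19.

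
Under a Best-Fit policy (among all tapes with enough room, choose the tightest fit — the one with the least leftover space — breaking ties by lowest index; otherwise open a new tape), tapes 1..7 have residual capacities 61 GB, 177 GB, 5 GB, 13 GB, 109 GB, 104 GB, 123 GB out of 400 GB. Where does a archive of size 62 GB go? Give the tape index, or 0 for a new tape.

Tapes with room: tape 2 (177 GB), tape 5 (109 GB), tape 6 (104 GB), tape 7 (123 GB).
Tightest fit is tape 6 with 104 GB free.

6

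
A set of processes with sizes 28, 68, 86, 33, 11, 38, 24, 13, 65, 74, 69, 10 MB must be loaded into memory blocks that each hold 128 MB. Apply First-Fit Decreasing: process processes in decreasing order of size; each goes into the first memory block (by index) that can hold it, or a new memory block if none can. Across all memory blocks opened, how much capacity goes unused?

121

Sorted descending: 86, 74, 69, 68, 65, 38, 33, 28, 24, 13, 11, 10.
memory block 1: place 86 MB, 42 MB left
memory block 2: place 74 MB, 54 MB left
memory block 3: place 69 MB, 59 MB left
memory block 4: place 68 MB, 60 MB left
memory block 5: place 65 MB, 63 MB left
memory block 1: place 38 MB, 4 MB left
memory block 2: place 33 MB, 21 MB left
memory block 3: place 28 MB, 31 MB left
memory block 3: place 24 MB, 7 MB left
memory block 2: place 13 MB, 8 MB left
memory block 4: place 11 MB, 49 MB left
memory block 4: place 10 MB, 39 MB left
5 memory blocks × 128 MB = 640 MB; used 519 MB; unused 121 MB.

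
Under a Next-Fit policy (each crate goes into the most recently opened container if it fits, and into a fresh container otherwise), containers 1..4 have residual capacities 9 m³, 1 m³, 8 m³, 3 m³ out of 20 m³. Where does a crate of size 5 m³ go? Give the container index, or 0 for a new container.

Next-Fit only looks at container 4, which has 3 m³ free.
5 m³ does not fit, so a new container is opened.

0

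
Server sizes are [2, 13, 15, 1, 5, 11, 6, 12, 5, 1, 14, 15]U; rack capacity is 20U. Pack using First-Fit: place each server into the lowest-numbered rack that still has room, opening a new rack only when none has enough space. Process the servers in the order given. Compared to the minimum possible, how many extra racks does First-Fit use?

0

First-Fit: [2,13,1,1] [15,5] [11,6] [12,5] [14] [15] → 6 racks.
6 servers exceed 10U (half the capacity), and no two of those can share a rack, so at least 6 racks are needed.
So 6 is already optimal.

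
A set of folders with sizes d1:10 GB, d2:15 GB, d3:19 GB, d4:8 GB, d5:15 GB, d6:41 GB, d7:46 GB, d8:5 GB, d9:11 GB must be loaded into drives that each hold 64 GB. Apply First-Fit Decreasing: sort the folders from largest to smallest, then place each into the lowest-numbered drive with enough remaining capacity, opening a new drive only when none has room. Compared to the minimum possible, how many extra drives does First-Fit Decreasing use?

First-Fit Decreasing: [46,15] [41,19] [15,11,10,8,5] → 3 drives.
Total size 170 GB; any packing needs at least ⌈170/64⌉ = 3 drives.
So 3 is already optimal.

0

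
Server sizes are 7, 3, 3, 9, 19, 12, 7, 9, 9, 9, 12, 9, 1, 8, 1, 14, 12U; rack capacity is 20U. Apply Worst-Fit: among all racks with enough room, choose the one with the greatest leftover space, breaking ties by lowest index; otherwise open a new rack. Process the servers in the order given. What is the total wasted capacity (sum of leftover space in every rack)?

36

7U → rack 1 (remaining 13U)
3U → rack 1 (remaining 10U)
3U → rack 1 (remaining 7U)
9U → rack 2 (remaining 11U)
19U → rack 3 (remaining 1U)
12U → rack 4 (remaining 8U)
7U → rack 2 (remaining 4U)
9U → rack 5 (remaining 11U)
9U → rack 5 (remaining 2U)
9U → rack 6 (remaining 11U)
12U → rack 7 (remaining 8U)
9U → rack 6 (remaining 2U)
1U → rack 4 (remaining 7U)
8U → rack 7 (remaining 0U)
1U → rack 1 (remaining 6U)
14U → rack 8 (remaining 6U)
12U → rack 9 (remaining 8U)
9 racks × 20U = 180U; used 144U; unused 36U.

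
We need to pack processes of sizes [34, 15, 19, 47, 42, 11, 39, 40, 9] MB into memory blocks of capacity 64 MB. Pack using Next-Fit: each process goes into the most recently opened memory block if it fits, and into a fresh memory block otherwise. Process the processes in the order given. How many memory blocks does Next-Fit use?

6

memory block 1: place 34 MB, 30 MB left
memory block 1: place 15 MB, 15 MB left
memory block 2: place 19 MB, 45 MB left
memory block 3: place 47 MB, 17 MB left
memory block 4: place 42 MB, 22 MB left
memory block 4: place 11 MB, 11 MB left
memory block 5: place 39 MB, 25 MB left
memory block 6: place 40 MB, 24 MB left
memory block 6: place 9 MB, 15 MB left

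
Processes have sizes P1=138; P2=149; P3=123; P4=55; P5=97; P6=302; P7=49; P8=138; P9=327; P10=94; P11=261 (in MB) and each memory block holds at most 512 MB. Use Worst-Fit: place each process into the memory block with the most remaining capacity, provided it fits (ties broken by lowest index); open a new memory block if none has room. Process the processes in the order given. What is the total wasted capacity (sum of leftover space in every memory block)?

315

memory block 1: place P1 (138 MB), 374 MB left
memory block 1: place P2 (149 MB), 225 MB left
memory block 1: place P3 (123 MB), 102 MB left
memory block 1: place P4 (55 MB), 47 MB left
memory block 2: place P5 (97 MB), 415 MB left
memory block 2: place P6 (302 MB), 113 MB left
memory block 2: place P7 (49 MB), 64 MB left
memory block 3: place P8 (138 MB), 374 MB left
memory block 3: place P9 (327 MB), 47 MB left
memory block 4: place P10 (94 MB), 418 MB left
memory block 4: place P11 (261 MB), 157 MB left
4 memory blocks × 512 MB = 2048 MB; used 1733 MB; unused 315 MB.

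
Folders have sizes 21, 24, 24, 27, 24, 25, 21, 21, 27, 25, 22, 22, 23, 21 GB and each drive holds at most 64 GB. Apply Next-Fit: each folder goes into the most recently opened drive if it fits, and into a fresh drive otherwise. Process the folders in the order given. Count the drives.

21 GB → drive 1 (remaining 43 GB)
24 GB → drive 1 (remaining 19 GB)
24 GB → drive 2 (remaining 40 GB)
27 GB → drive 2 (remaining 13 GB)
24 GB → drive 3 (remaining 40 GB)
25 GB → drive 3 (remaining 15 GB)
21 GB → drive 4 (remaining 43 GB)
21 GB → drive 4 (remaining 22 GB)
27 GB → drive 5 (remaining 37 GB)
25 GB → drive 5 (remaining 12 GB)
22 GB → drive 6 (remaining 42 GB)
22 GB → drive 6 (remaining 20 GB)
23 GB → drive 7 (remaining 41 GB)
21 GB → drive 7 (remaining 20 GB)
Final drives: [21,24] [24,27] [24,25] [21,21] [27,25] [22,22] [23,21].

7 drives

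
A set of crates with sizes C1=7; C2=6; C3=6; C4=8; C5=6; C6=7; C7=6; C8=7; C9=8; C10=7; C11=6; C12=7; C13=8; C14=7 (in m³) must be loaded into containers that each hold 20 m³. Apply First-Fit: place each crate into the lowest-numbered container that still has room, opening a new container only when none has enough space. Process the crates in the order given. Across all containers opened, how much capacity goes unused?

container 1: place C1 (7 m³), 13 m³ left
container 1: place C2 (6 m³), 7 m³ left
container 1: place C3 (6 m³), 1 m³ left
container 2: place C4 (8 m³), 12 m³ left
container 2: place C5 (6 m³), 6 m³ left
container 3: place C6 (7 m³), 13 m³ left
container 2: place C7 (6 m³), 0 m³ left
container 3: place C8 (7 m³), 6 m³ left
container 4: place C9 (8 m³), 12 m³ left
container 4: place C10 (7 m³), 5 m³ left
container 3: place C11 (6 m³), 0 m³ left
container 5: place C12 (7 m³), 13 m³ left
container 5: place C13 (8 m³), 5 m³ left
container 6: place C14 (7 m³), 13 m³ left
6 containers × 20 m³ = 120 m³; used 96 m³; unused 24 m³.

24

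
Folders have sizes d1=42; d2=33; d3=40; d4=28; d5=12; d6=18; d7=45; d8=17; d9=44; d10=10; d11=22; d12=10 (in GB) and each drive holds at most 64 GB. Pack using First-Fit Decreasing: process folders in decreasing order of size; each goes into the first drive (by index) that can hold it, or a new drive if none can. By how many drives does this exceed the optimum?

First-Fit Decreasing: [45,18] [44,17] [42,22] [40,12,10] [33,28] [10] → 6 drives.
Total size 321 GB; any packing needs at least ⌈321/64⌉ = 6 drives.
So 6 is already optimal.

0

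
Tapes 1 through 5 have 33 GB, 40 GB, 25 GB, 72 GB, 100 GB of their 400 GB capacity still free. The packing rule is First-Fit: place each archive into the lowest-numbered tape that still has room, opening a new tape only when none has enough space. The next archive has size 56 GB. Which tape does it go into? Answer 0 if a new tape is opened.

4

Tapes with room: tape 4 (72 GB), tape 5 (100 GB).
The first with room is tape 4.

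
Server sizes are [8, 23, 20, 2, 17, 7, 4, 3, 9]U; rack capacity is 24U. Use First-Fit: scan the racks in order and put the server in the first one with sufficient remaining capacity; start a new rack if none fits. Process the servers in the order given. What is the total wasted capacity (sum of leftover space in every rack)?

27

Put 8U in rack 1; 16U remain.
Put 23U in rack 2; 1U remain.
Put 20U in rack 3; 4U remain.
Put 2U in rack 1; 14U remain.
Put 17U in rack 4; 7U remain.
Put 7U in rack 1; 7U remain.
Put 4U in rack 1; 3U remain.
Put 3U in rack 1; 0U remain.
Put 9U in rack 5; 15U remain.
5 racks × 24U = 120U; used 93U; unused 27U.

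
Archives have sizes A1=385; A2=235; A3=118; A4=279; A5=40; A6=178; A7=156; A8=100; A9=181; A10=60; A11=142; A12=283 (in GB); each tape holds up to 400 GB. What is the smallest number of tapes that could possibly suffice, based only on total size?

6

Total size = 385 + 235 + 118 + 279 + 40 + 178 + 156 + 100 + 181 + 60 + 142 + 283 = 2157 GB.
⌈2157 / 400⌉ = 6.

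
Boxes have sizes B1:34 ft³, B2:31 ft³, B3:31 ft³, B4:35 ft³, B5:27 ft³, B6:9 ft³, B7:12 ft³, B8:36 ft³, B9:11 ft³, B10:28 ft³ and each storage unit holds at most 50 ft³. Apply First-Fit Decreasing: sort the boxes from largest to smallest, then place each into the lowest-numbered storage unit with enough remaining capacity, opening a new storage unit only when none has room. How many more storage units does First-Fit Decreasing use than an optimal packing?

0

First-Fit Decreasing: [36,12] [35,11] [34,9] [31] [31] [28] [27] → 7 storage units.
7 boxes exceed 25 ft³ (half the capacity), and no two of those can share a storage unit, so at least 7 storage units are needed.
So 7 is already optimal.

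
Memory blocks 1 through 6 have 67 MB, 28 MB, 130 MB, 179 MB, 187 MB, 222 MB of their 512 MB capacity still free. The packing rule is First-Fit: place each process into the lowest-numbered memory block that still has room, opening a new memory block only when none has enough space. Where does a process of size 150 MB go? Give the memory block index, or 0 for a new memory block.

Memory blocks with room: memory block 4 (179 MB), memory block 5 (187 MB), memory block 6 (222 MB).
The first with room is memory block 4.

4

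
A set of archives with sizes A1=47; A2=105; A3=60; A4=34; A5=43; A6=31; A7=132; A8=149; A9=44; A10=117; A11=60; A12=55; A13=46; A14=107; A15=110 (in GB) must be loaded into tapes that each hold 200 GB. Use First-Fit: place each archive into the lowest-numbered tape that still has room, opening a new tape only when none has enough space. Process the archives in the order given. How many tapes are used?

A1 (47 GB) → tape 1 (remaining 153 GB)
A2 (105 GB) → tape 1 (remaining 48 GB)
A3 (60 GB) → tape 2 (remaining 140 GB)
A4 (34 GB) → tape 1 (remaining 14 GB)
A5 (43 GB) → tape 2 (remaining 97 GB)
A6 (31 GB) → tape 2 (remaining 66 GB)
A7 (132 GB) → tape 3 (remaining 68 GB)
A8 (149 GB) → tape 4 (remaining 51 GB)
A9 (44 GB) → tape 2 (remaining 22 GB)
A10 (117 GB) → tape 5 (remaining 83 GB)
A11 (60 GB) → tape 3 (remaining 8 GB)
A12 (55 GB) → tape 5 (remaining 28 GB)
A13 (46 GB) → tape 4 (remaining 5 GB)
A14 (107 GB) → tape 6 (remaining 93 GB)
A15 (110 GB) → tape 7 (remaining 90 GB)
Final tapes: [47,105,34] [60,43,31,44] [132,60] [149,46] [117,55] [107] [110].

7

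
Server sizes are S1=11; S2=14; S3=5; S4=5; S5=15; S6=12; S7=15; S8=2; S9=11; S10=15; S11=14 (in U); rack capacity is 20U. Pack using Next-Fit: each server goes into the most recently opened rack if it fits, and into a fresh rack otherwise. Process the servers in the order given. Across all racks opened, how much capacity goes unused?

rack 1: place S1 (11U), 9U left
rack 2: place S2 (14U), 6U left
rack 2: place S3 (5U), 1U left
rack 3: place S4 (5U), 15U left
rack 3: place S5 (15U), 0U left
rack 4: place S6 (12U), 8U left
rack 5: place S7 (15U), 5U left
rack 5: place S8 (2U), 3U left
rack 6: place S9 (11U), 9U left
rack 7: place S10 (15U), 5U left
rack 8: place S11 (14U), 6U left
8 racks × 20U = 160U; used 119U; unused 41U.

41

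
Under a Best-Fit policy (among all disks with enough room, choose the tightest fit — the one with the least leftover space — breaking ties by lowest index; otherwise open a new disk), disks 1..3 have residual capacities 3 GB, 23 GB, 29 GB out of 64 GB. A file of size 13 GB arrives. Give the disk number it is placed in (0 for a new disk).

Disks with room: disk 2 (23 GB), disk 3 (29 GB).
Tightest fit is disk 2 with 23 GB free.

2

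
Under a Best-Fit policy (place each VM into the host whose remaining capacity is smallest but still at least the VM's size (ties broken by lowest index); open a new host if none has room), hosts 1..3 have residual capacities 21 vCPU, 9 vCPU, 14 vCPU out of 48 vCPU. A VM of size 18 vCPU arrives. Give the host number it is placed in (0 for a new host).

1

Hosts with room: host 1 (21 vCPU).
Tightest fit is host 1 with 21 vCPU free.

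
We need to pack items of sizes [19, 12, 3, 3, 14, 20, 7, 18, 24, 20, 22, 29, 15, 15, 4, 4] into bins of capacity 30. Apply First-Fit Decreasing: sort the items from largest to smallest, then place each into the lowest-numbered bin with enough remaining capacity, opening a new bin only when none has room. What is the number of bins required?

9 bins

Sorted descending: 29, 24, 22, 20, 20, 19, 18, 15, 15, 14, 12, 7, 4, 4, 3, 3.
29 → bin 1 (remaining 1)
24 → bin 2 (remaining 6)
22 → bin 3 (remaining 8)
20 → bin 4 (remaining 10)
20 → bin 5 (remaining 10)
19 → bin 6 (remaining 11)
18 → bin 7 (remaining 12)
15 → bin 8 (remaining 15)
15 → bin 8 (remaining 0)
14 → bin 9 (remaining 16)
12 → bin 7 (remaining 0)
7 → bin 3 (remaining 1)
4 → bin 2 (remaining 2)
4 → bin 4 (remaining 6)
3 → bin 4 (remaining 3)
3 → bin 4 (remaining 0)
Final bins: [29] [24,4] [22,7] [20,4,3,3] [20] [19] [18,12] [15,15] [14].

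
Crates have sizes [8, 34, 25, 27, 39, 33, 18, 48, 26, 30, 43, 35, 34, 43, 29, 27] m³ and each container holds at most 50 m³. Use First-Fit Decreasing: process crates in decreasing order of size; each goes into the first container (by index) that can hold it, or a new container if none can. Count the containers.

14

Sorted descending: 48, 43, 43, 39, 35, 34, 34, 33, 30, 29, 27, 27, 26, 25, 18, 8.
48 m³ → container 1 (remaining 2 m³)
43 m³ → container 2 (remaining 7 m³)
43 m³ → container 3 (remaining 7 m³)
39 m³ → container 4 (remaining 11 m³)
35 m³ → container 5 (remaining 15 m³)
34 m³ → container 6 (remaining 16 m³)
34 m³ → container 7 (remaining 16 m³)
33 m³ → container 8 (remaining 17 m³)
30 m³ → container 9 (remaining 20 m³)
29 m³ → container 10 (remaining 21 m³)
27 m³ → container 11 (remaining 23 m³)
27 m³ → container 12 (remaining 23 m³)
26 m³ → container 13 (remaining 24 m³)
25 m³ → container 14 (remaining 25 m³)
18 m³ → container 9 (remaining 2 m³)
8 m³ → container 4 (remaining 3 m³)
Final containers: [48] [43] [43] [39,8] [35] [34] [34] [33] [30,18] [29] [27] [27] [26] [25].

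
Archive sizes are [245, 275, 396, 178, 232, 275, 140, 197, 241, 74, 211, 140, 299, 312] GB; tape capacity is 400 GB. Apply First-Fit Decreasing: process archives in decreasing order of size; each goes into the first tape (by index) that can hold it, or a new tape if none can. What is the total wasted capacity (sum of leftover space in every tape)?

785

Sorted descending: 396, 312, 299, 275, 275, 245, 241, 232, 211, 197, 178, 140, 140, 74.
Put 396 GB in tape 1; 4 GB remain.
Put 312 GB in tape 2; 88 GB remain.
Put 299 GB in tape 3; 101 GB remain.
Put 275 GB in tape 4; 125 GB remain.
Put 275 GB in tape 5; 125 GB remain.
Put 245 GB in tape 6; 155 GB remain.
Put 241 GB in tape 7; 159 GB remain.
Put 232 GB in tape 8; 168 GB remain.
Put 211 GB in tape 9; 189 GB remain.
Put 197 GB in tape 10; 203 GB remain.
Put 178 GB in tape 9; 11 GB remain.
Put 140 GB in tape 6; 15 GB remain.
Put 140 GB in tape 7; 19 GB remain.
Put 74 GB in tape 2; 14 GB remain.
10 tapes × 400 GB = 4000 GB; used 3215 GB; unused 785 GB.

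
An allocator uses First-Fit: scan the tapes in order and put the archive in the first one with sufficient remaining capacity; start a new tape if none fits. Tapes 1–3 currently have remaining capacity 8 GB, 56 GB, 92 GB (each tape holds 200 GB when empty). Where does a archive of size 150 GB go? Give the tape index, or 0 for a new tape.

No tape has ≥ 150 GB free, so a new tape is opened.

0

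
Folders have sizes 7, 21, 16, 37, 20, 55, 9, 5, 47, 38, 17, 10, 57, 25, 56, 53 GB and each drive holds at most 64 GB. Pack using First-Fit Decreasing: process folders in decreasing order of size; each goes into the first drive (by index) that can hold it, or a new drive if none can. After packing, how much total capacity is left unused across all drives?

Sorted descending: 57, 56, 55, 53, 47, 38, 37, 25, 21, 20, 17, 16, 10, 9, 7, 5.
57 GB → drive 1 (remaining 7 GB)
56 GB → drive 2 (remaining 8 GB)
55 GB → drive 3 (remaining 9 GB)
53 GB → drive 4 (remaining 11 GB)
47 GB → drive 5 (remaining 17 GB)
38 GB → drive 6 (remaining 26 GB)
37 GB → drive 7 (remaining 27 GB)
25 GB → drive 6 (remaining 1 GB)
21 GB → drive 7 (remaining 6 GB)
20 GB → drive 8 (remaining 44 GB)
17 GB → drive 5 (remaining 0 GB)
16 GB → drive 8 (remaining 28 GB)
10 GB → drive 4 (remaining 1 GB)
9 GB → drive 3 (remaining 0 GB)
7 GB → drive 1 (remaining 0 GB)
5 GB → drive 2 (remaining 3 GB)
8 drives × 64 GB = 512 GB; used 473 GB; unused 39 GB.

39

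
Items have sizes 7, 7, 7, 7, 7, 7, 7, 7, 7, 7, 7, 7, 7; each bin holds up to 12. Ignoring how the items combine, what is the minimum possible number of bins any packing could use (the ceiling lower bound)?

8

Total size = 7 + 7 + 7 + 7 + 7 + 7 + 7 + 7 + 7 + 7 + 7 + 7 + 7 = 91.
⌈91 / 12⌉ = 8.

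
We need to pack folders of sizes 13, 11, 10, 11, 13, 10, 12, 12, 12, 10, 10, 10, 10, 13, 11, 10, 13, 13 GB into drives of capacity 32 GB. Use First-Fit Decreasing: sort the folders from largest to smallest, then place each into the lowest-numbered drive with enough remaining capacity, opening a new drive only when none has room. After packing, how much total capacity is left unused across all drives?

Sorted descending: 13, 13, 13, 13, 13, 12, 12, 12, 11, 11, 11, 10, 10, 10, 10, 10, 10, 10.
drive 1: place 13 GB, 19 GB left
drive 1: place 13 GB, 6 GB left
drive 2: place 13 GB, 19 GB left
drive 2: place 13 GB, 6 GB left
drive 3: place 13 GB, 19 GB left
drive 3: place 12 GB, 7 GB left
drive 4: place 12 GB, 20 GB left
drive 4: place 12 GB, 8 GB left
drive 5: place 11 GB, 21 GB left
drive 5: place 11 GB, 10 GB left
drive 6: place 11 GB, 21 GB left
drive 5: place 10 GB, 0 GB left
drive 6: place 10 GB, 11 GB left
drive 6: place 10 GB, 1 GB left
drive 7: place 10 GB, 22 GB left
drive 7: place 10 GB, 12 GB left
drive 7: place 10 GB, 2 GB left
drive 8: place 10 GB, 22 GB left
8 drives × 32 GB = 256 GB; used 204 GB; unused 52 GB.

52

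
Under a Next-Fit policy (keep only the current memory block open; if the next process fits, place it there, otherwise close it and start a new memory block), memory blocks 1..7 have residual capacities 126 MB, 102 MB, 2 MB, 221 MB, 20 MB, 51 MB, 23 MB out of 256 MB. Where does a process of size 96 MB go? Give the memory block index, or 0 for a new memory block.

Next-Fit only looks at memory block 7, which has 23 MB free.
96 MB does not fit, so a new memory block is opened.

0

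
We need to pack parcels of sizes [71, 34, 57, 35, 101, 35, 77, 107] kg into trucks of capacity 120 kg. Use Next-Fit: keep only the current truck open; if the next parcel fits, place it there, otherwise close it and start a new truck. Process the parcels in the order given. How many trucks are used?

71 kg → truck 1 (remaining 49 kg)
34 kg → truck 1 (remaining 15 kg)
57 kg → truck 2 (remaining 63 kg)
35 kg → truck 2 (remaining 28 kg)
101 kg → truck 3 (remaining 19 kg)
35 kg → truck 4 (remaining 85 kg)
77 kg → truck 4 (remaining 8 kg)
107 kg → truck 5 (remaining 13 kg)

5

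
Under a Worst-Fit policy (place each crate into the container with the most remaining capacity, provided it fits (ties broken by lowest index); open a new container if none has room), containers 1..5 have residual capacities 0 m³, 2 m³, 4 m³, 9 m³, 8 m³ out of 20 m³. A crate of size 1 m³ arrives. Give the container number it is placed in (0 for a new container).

Containers with room: container 2 (2 m³), container 3 (4 m³), container 4 (9 m³), container 5 (8 m³).
Most room is container 4 with 9 m³ free.

4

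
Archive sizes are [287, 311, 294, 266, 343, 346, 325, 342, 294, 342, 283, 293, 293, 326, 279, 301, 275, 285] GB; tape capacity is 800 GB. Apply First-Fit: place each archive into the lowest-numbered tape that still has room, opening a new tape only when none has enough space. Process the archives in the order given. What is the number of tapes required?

9 tapes

tape 1: place 287 GB, 513 GB left
tape 1: place 311 GB, 202 GB left
tape 2: place 294 GB, 506 GB left
tape 2: place 266 GB, 240 GB left
tape 3: place 343 GB, 457 GB left
tape 3: place 346 GB, 111 GB left
tape 4: place 325 GB, 475 GB left
tape 4: place 342 GB, 133 GB left
tape 5: place 294 GB, 506 GB left
tape 5: place 342 GB, 164 GB left
tape 6: place 283 GB, 517 GB left
tape 6: place 293 GB, 224 GB left
tape 7: place 293 GB, 507 GB left
tape 7: place 326 GB, 181 GB left
tape 8: place 279 GB, 521 GB left
tape 8: place 301 GB, 220 GB left
tape 9: place 275 GB, 525 GB left
tape 9: place 285 GB, 240 GB left
Final tapes: [287,311] [294,266] [343,346] [325,342] [294,342] [283,293] [293,326] [279,301] [275,285].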